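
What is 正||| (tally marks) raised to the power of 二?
Convert 正||| (tally marks) → 5 + 3 = 8 (decimal)
Convert 二 (Chinese numeral) → 2 (decimal)
Compute 8 ^ 2 = 64
64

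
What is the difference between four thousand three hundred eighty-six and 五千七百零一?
Convert four thousand three hundred eighty-six (English words) → 4×1000 + 3×100 + 86 = 4386 (decimal)
Convert 五千七百零一 (Chinese numeral) → 5×1000 + 7×100 + 1 = 5701 (decimal)
Difference: |4386 - 5701| = 1315
1315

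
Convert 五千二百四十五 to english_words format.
Convert 五千二百四十五 (Chinese numeral) → 5×1000 + 2×100 + 4×10 + 5 = 5245 (decimal)
Convert 5245 (decimal) → 5245 = 5×1000 + 2×100 + 45 → five thousand two hundred forty-five (English words)
five thousand two hundred forty-five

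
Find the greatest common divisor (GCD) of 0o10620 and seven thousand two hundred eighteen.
Convert 0o10620 (octal) → 1×4096 + 6×64 + 2×8 = 4496 (decimal)
Convert seven thousand two hundred eighteen (English words) → 7×1000 + 2×100 + 18 = 7218 (decimal)
Compute gcd(4496, 7218) = 2
2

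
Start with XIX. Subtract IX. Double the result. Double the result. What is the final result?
Convert XIX (Roman numeral) → 10 + 9 = 19 (decimal)
Start: 19
Convert IX (Roman numeral) → 9 (decimal)
19 - 9 = 10
10 × 2 = 20
20 × 2 = 40
40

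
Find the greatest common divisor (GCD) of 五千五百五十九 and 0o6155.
Convert 五千五百五十九 (Chinese numeral) → 5×1000 + 5×100 + 5×10 + 9 = 5559 (decimal)
Convert 0o6155 (octal) → 6×512 + 1×64 + 5×8 + 5 = 3181 (decimal)
Compute gcd(5559, 3181) = 1
1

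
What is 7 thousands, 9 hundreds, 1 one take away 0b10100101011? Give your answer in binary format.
Convert 7 thousands, 9 hundreds, 1 one (place-value notation) → 7×1000 + 9×100 + 1 = 7901 (decimal)
Convert 0b10100101011 (binary) → 1024 + 256 + 32 + 8 + 2 + 1 = 1323 (decimal)
Compute 7901 - 1323 = 6578
Convert 6578 (decimal) → 6578 = 4096 + 2048 + 256 + 128 + 32 + 16 + 2 → 0b1100110110010 (binary)
0b1100110110010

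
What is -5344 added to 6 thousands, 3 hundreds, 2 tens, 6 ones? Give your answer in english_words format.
Convert 6 thousands, 3 hundreds, 2 tens, 6 ones (place-value notation) → 6×1000 + 3×100 + 2×10 + 6 = 6326 (decimal)
Compute -5344 + 6326 = 982
Convert 982 (decimal) → 982 = 9×100 + 82 → nine hundred eighty-two (English words)
nine hundred eighty-two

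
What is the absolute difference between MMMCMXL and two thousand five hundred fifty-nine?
Convert MMMCMXL (Roman numeral) → 1000 + 1000 + 1000 + 900 + 40 = 3940 (decimal)
Convert two thousand five hundred fifty-nine (English words) → 2×1000 + 5×100 + 59 = 2559 (decimal)
Compute |3940 - 2559| = 1381
1381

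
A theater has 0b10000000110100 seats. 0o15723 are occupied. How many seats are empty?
Convert 0b10000000110100 (binary) → 8192 + 32 + 16 + 4 = 8244 (decimal)
Convert 0o15723 (octal) → 1×4096 + 5×512 + 7×64 + 2×8 + 3 = 7123 (decimal)
Compute 8244 - 7123 = 1121
1121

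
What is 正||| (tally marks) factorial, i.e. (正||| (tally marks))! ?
Convert 正||| (tally marks) → 5 + 3 = 8 (decimal)
Compute 8! = 40320
40320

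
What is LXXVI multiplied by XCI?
Convert LXXVI (Roman numeral) → 50 + 10 + 10 + 5 + 1 = 76 (decimal)
Convert XCI (Roman numeral) → 90 + 1 = 91 (decimal)
Compute 76 × 91 = 6916
6916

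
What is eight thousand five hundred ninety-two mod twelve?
Convert eight thousand five hundred ninety-two (English words) → 8×1000 + 5×100 + 92 = 8592 (decimal)
Convert twelve (English words) → 12 (decimal)
Compute 8592 mod 12 = 0
0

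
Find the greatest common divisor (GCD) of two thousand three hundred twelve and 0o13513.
Convert two thousand three hundred twelve (English words) → 2×1000 + 3×100 + 12 = 2312 (decimal)
Convert 0o13513 (octal) → 1×4096 + 3×512 + 5×64 + 1×8 + 3 = 5963 (decimal)
Compute gcd(2312, 5963) = 1
1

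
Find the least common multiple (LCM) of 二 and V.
Convert 二 (Chinese numeral) → 2 (decimal)
Convert V (Roman numeral) → 5 (decimal)
Compute lcm(2, 5) = 10
10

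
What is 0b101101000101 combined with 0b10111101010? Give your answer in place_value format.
Convert 0b101101000101 (binary) → 2048 + 512 + 256 + 64 + 4 + 1 = 2885 (decimal)
Convert 0b10111101010 (binary) → 1024 + 256 + 128 + 64 + 32 + 8 + 2 = 1514 (decimal)
Compute 2885 + 1514 = 4399
Convert 4399 (decimal) → 4399 = 4×1000 + 3×100 + 9×10 + 9 → 4 thousands, 3 hundreds, 9 tens, 9 ones (place-value notation)
4 thousands, 3 hundreds, 9 tens, 9 ones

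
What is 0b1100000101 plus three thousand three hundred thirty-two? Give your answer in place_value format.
Convert 0b1100000101 (binary) → 512 + 256 + 4 + 1 = 773 (decimal)
Convert three thousand three hundred thirty-two (English words) → 3×1000 + 3×100 + 32 = 3332 (decimal)
Compute 773 + 3332 = 4105
Convert 4105 (decimal) → 4105 = 4×1000 + 1×100 + 5 → 4 thousands, 1 hundred, 5 ones (place-value notation)
4 thousands, 1 hundred, 5 ones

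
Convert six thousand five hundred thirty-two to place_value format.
Convert six thousand five hundred thirty-two (English words) → 6×1000 + 5×100 + 32 = 6532 (decimal)
Convert 6532 (decimal) → 6532 = 6×1000 + 5×100 + 3×10 + 2 → 6 thousands, 5 hundreds, 3 tens, 2 ones (place-value notation)
6 thousands, 5 hundreds, 3 tens, 2 ones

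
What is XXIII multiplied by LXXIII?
Convert XXIII (Roman numeral) → 10 + 10 + 1 + 1 + 1 = 23 (decimal)
Convert LXXIII (Roman numeral) → 50 + 10 + 10 + 1 + 1 + 1 = 73 (decimal)
Compute 23 × 73 = 1679
1679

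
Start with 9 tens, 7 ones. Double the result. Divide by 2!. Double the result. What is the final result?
Convert 9 tens, 7 ones (place-value notation) → 9×10 + 7 = 97 (decimal)
Start: 97
97 × 2 = 194
Convert 2! (factorial) → 2 (decimal)
194 ÷ 2 = 97
97 × 2 = 194
194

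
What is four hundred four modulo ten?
Convert four hundred four (English words) → 4×100 + 4 = 404 (decimal)
Convert ten (English words) → 10 (decimal)
Compute 404 mod 10 = 4
4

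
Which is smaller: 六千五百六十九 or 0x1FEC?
Convert 六千五百六十九 (Chinese numeral) → 6×1000 + 5×100 + 6×10 + 9 = 6569 (decimal)
Convert 0x1FEC (hexadecimal) → 1×4096 + 15×256 + 14×16 + 12 = 8172 (decimal)
Compare 6569 vs 8172: smaller = 6569
6569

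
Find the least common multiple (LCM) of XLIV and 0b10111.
Convert XLIV (Roman numeral) → 40 + 4 = 44 (decimal)
Convert 0b10111 (binary) → 16 + 4 + 2 + 1 = 23 (decimal)
Compute lcm(44, 23) = 1012
1012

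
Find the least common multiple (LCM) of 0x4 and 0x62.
Convert 0x4 (hexadecimal) → 4 (decimal)
Convert 0x62 (hexadecimal) → 6×16 + 2 = 98 (decimal)
Compute lcm(4, 98) = 196
196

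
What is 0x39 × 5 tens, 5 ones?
Convert 0x39 (hexadecimal) → 3×16 + 9 = 57 (decimal)
Convert 5 tens, 5 ones (place-value notation) → 5×10 + 5 = 55 (decimal)
Compute 57 × 55 = 3135
3135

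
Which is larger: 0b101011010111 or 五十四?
Convert 0b101011010111 (binary) → 2048 + 512 + 128 + 64 + 16 + 4 + 2 + 1 = 2775 (decimal)
Convert 五十四 (Chinese numeral) → 5×10 + 4 = 54 (decimal)
Compare 2775 vs 54: larger = 2775
2775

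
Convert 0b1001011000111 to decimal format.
Convert 0b1001011000111 (binary) → 4096 + 512 + 128 + 64 + 4 + 2 + 1 = 4807 (decimal)
4807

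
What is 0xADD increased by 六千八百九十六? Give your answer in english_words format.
Convert 0xADD (hexadecimal) → 10×256 + 13×16 + 13 = 2781 (decimal)
Convert 六千八百九十六 (Chinese numeral) → 6×1000 + 8×100 + 9×10 + 6 = 6896 (decimal)
Compute 2781 + 6896 = 9677
Convert 9677 (decimal) → 9677 = 9×1000 + 6×100 + 77 → nine thousand six hundred seventy-seven (English words)
nine thousand six hundred seventy-seven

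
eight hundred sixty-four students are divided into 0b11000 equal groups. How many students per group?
Convert eight hundred sixty-four (English words) → 8×100 + 64 = 864 (decimal)
Convert 0b11000 (binary) → 16 + 8 = 24 (decimal)
Compute 864 ÷ 24 = 36
36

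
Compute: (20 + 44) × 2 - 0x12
Convert 0x12 (hexadecimal) → 1×16 + 2 = 18 (decimal)
Expression in decimal: (20 + 44) × 2 - 18
Parentheses first: 20 + 44 = 64
Multiply: 64 × 2 = 128
Subtract: 128 - 18 = 110
110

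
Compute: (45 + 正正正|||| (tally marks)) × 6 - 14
Convert 正正正|||| (tally marks) → 5 + 5 + 5 + 4 = 19 (decimal)
Expression in decimal: (45 + 19) × 6 - 14
Parentheses first: 45 + 19 = 64
Multiply: 64 × 6 = 384
Subtract: 384 - 14 = 370
370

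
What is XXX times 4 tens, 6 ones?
Convert XXX (Roman numeral) → 10 + 10 + 10 = 30 (decimal)
Convert 4 tens, 6 ones (place-value notation) → 4×10 + 6 = 46 (decimal)
Compute 30 × 46 = 1380
1380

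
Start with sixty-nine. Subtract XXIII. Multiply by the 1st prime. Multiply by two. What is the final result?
Convert sixty-nine (English words) → 69 (decimal)
Start: 69
Convert XXIII (Roman numeral) → 10 + 10 + 1 + 1 + 1 = 23 (decimal)
69 - 23 = 46
Convert the 1st prime (prime index) → 2 (decimal)
46 × 2 = 92
Convert two (English words) → 2 (decimal)
92 × 2 = 184
184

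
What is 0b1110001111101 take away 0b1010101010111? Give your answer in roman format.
Convert 0b1110001111101 (binary) → 4096 + 2048 + 1024 + 64 + 32 + 16 + 8 + 4 + 1 = 7293 (decimal)
Convert 0b1010101010111 (binary) → 4096 + 1024 + 256 + 64 + 16 + 4 + 2 + 1 = 5463 (decimal)
Compute 7293 - 5463 = 1830
Convert 1830 (decimal) → 1830 = 1000 + 500 + 100 + 100 + 100 + 10 + 10 + 10 → MDCCCXXX (Roman numeral)
MDCCCXXX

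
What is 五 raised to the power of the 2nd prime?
Convert 五 (Chinese numeral) → 5 (decimal)
Convert the 2nd prime (prime index) → 3 (decimal)
Compute 5 ^ 3 = 125
125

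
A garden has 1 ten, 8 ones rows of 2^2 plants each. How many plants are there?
Convert 2^2 (power) → 4 (decimal)
Convert 1 ten, 8 ones (place-value notation) → 1×10 + 8 = 18 (decimal)
Compute 4 × 18 = 72
72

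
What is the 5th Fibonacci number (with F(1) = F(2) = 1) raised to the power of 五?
Convert the 5th Fibonacci number (with F(1) = F(2) = 1) (Fibonacci index) → 1, 1, 2, 3, 5 → 5 (decimal)
Convert 五 (Chinese numeral) → 5 (decimal)
Compute 5 ^ 5 = 3125
3125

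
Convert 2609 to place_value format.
Convert 2609 (decimal) → 2609 = 2×1000 + 6×100 + 9 → 2 thousands, 6 hundreds, 9 ones (place-value notation)
2 thousands, 6 hundreds, 9 ones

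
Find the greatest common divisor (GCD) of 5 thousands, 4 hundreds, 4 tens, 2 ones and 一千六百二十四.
Convert 5 thousands, 4 hundreds, 4 tens, 2 ones (place-value notation) → 5×1000 + 4×100 + 4×10 + 2 = 5442 (decimal)
Convert 一千六百二十四 (Chinese numeral) → 1×1000 + 6×100 + 2×10 + 4 = 1624 (decimal)
Compute gcd(5442, 1624) = 2
2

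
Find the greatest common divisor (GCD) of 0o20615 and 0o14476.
Convert 0o20615 (octal) → 2×4096 + 6×64 + 1×8 + 5 = 8589 (decimal)
Convert 0o14476 (octal) → 1×4096 + 4×512 + 4×64 + 7×8 + 6 = 6462 (decimal)
Compute gcd(8589, 6462) = 3
3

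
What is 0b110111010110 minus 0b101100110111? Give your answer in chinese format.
Convert 0b110111010110 (binary) → 2048 + 1024 + 256 + 128 + 64 + 16 + 4 + 2 = 3542 (decimal)
Convert 0b101100110111 (binary) → 2048 + 512 + 256 + 32 + 16 + 4 + 2 + 1 = 2871 (decimal)
Compute 3542 - 2871 = 671
Convert 671 (decimal) → 671 = 6×100 + 7×10 + 1 → 六百七十一 (Chinese numeral)
六百七十一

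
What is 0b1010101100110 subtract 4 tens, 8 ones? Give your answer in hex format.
Convert 0b1010101100110 (binary) → 4096 + 1024 + 256 + 64 + 32 + 4 + 2 = 5478 (decimal)
Convert 4 tens, 8 ones (place-value notation) → 4×10 + 8 = 48 (decimal)
Compute 5478 - 48 = 5430
Convert 5430 (decimal) → 5430 = 1×4096 + 5×256 + 3×16 + 6 → 0x1536 (hexadecimal)
0x1536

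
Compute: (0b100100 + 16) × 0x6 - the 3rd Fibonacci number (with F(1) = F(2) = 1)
Convert 0b100100 (binary) → 32 + 4 = 36 (decimal)
Convert 0x6 (hexadecimal) → 6 (decimal)
Convert the 3rd Fibonacci number (with F(1) = F(2) = 1) (Fibonacci index) → 1, 1, 2 → 2 (decimal)
Expression in decimal: (36 + 16) × 6 - 2
Parentheses first: 36 + 16 = 52
Multiply: 52 × 6 = 312
Subtract: 312 - 2 = 310
310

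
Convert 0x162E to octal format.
Convert 0x162E (hexadecimal) → 1×4096 + 6×256 + 2×16 + 14 = 5678 (decimal)
Convert 5678 (decimal) → 5678 = 1×4096 + 3×512 + 5×8 + 6 → 0o13056 (octal)
0o13056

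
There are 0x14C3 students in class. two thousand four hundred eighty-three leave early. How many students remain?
Convert 0x14C3 (hexadecimal) → 1×4096 + 4×256 + 12×16 + 3 = 5315 (decimal)
Convert two thousand four hundred eighty-three (English words) → 2×1000 + 4×100 + 83 = 2483 (decimal)
Compute 5315 - 2483 = 2832
2832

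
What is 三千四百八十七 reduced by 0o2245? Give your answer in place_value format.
Convert 三千四百八十七 (Chinese numeral) → 3×1000 + 4×100 + 8×10 + 7 = 3487 (decimal)
Convert 0o2245 (octal) → 2×512 + 2×64 + 4×8 + 5 = 1189 (decimal)
Compute 3487 - 1189 = 2298
Convert 2298 (decimal) → 2298 = 2×1000 + 2×100 + 9×10 + 8 → 2 thousands, 2 hundreds, 9 tens, 8 ones (place-value notation)
2 thousands, 2 hundreds, 9 tens, 8 ones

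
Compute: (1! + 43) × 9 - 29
Convert 1! (factorial) → 1 (decimal)
Expression in decimal: (1 + 43) × 9 - 29
Parentheses first: 1 + 43 = 44
Multiply: 44 × 9 = 396
Subtract: 396 - 29 = 367
367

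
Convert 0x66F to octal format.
Convert 0x66F (hexadecimal) → 6×256 + 6×16 + 15 = 1647 (decimal)
Convert 1647 (decimal) → 1647 = 3×512 + 1×64 + 5×8 + 7 → 0o3157 (octal)
0o3157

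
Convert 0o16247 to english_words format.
Convert 0o16247 (octal) → 1×4096 + 6×512 + 2×64 + 4×8 + 7 = 7335 (decimal)
Convert 7335 (decimal) → 7335 = 7×1000 + 3×100 + 35 → seven thousand three hundred thirty-five (English words)
seven thousand three hundred thirty-five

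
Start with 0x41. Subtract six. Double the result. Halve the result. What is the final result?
Convert 0x41 (hexadecimal) → 4×16 + 1 = 65 (decimal)
Start: 65
Convert six (English words) → 6 (decimal)
65 - 6 = 59
59 × 2 = 118
118 ÷ 2 = 59
59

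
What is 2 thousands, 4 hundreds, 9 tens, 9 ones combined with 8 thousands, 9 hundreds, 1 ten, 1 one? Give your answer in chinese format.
Convert 2 thousands, 4 hundreds, 9 tens, 9 ones (place-value notation) → 2×1000 + 4×100 + 9×10 + 9 = 2499 (decimal)
Convert 8 thousands, 9 hundreds, 1 ten, 1 one (place-value notation) → 8×1000 + 9×100 + 1×10 + 1 = 8911 (decimal)
Compute 2499 + 8911 = 11410
Convert 11410 (decimal) → 11410 = 1×10000 + 1×1000 + 4×100 + 1×10 → 一万一千四百一十 (Chinese numeral)
一万一千四百一十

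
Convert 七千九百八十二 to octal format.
Convert 七千九百八十二 (Chinese numeral) → 7×1000 + 9×100 + 8×10 + 2 = 7982 (decimal)
Convert 7982 (decimal) → 7982 = 1×4096 + 7×512 + 4×64 + 5×8 + 6 → 0o17456 (octal)
0o17456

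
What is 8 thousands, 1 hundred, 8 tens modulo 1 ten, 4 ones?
Convert 8 thousands, 1 hundred, 8 tens (place-value notation) → 8×1000 + 1×100 + 8×10 = 8180 (decimal)
Convert 1 ten, 4 ones (place-value notation) → 1×10 + 4 = 14 (decimal)
Compute 8180 mod 14 = 4
4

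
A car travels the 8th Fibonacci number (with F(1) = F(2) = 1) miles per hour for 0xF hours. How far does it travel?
Convert the 8th Fibonacci number (with F(1) = F(2) = 1) (Fibonacci index) → 1, 1, 2, 3, 5, 8, 13, 21 → 21 (decimal)
Convert 0xF (hexadecimal) → 15 (decimal)
Compute 21 × 15 = 315
315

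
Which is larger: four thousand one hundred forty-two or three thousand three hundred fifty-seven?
Convert four thousand one hundred forty-two (English words) → 4×1000 + 1×100 + 42 = 4142 (decimal)
Convert three thousand three hundred fifty-seven (English words) → 3×1000 + 3×100 + 57 = 3357 (decimal)
Compare 4142 vs 3357: larger = 4142
4142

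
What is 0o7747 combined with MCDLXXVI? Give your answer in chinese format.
Convert 0o7747 (octal) → 7×512 + 7×64 + 4×8 + 7 = 4071 (decimal)
Convert MCDLXXVI (Roman numeral) → 1000 + 400 + 50 + 10 + 10 + 5 + 1 = 1476 (decimal)
Compute 4071 + 1476 = 5547
Convert 5547 (decimal) → 5547 = 5×1000 + 5×100 + 4×10 + 7 → 五千五百四十七 (Chinese numeral)
五千五百四十七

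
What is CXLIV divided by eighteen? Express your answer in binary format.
Convert CXLIV (Roman numeral) → 100 + 40 + 4 = 144 (decimal)
Convert eighteen (English words) → 18 (decimal)
Compute 144 ÷ 18 = 8
Convert 8 (decimal) → 0b1000 (binary)
0b1000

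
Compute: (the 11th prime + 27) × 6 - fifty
Convert the 11th prime (prime index) → 31 (decimal)
Convert fifty (English words) → 50 (decimal)
Expression in decimal: (31 + 27) × 6 - 50
Parentheses first: 31 + 27 = 58
Multiply: 58 × 6 = 348
Subtract: 348 - 50 = 298
298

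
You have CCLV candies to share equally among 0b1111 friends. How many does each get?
Convert CCLV (Roman numeral) → 100 + 100 + 50 + 5 = 255 (decimal)
Convert 0b1111 (binary) → 8 + 4 + 2 + 1 = 15 (decimal)
Compute 255 ÷ 15 = 17
17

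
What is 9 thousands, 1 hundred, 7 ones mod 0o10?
Convert 9 thousands, 1 hundred, 7 ones (place-value notation) → 9×1000 + 1×100 + 7 = 9107 (decimal)
Convert 0o10 (octal) → 1×8 = 8 (decimal)
Compute 9107 mod 8 = 3
3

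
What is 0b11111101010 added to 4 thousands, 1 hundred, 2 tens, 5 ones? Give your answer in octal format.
Convert 0b11111101010 (binary) → 1024 + 512 + 256 + 128 + 64 + 32 + 8 + 2 = 2026 (decimal)
Convert 4 thousands, 1 hundred, 2 tens, 5 ones (place-value notation) → 4×1000 + 1×100 + 2×10 + 5 = 4125 (decimal)
Compute 2026 + 4125 = 6151
Convert 6151 (decimal) → 6151 = 1×4096 + 4×512 + 7 → 0o14007 (octal)
0o14007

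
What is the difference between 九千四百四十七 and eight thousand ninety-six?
Convert 九千四百四十七 (Chinese numeral) → 9×1000 + 4×100 + 4×10 + 7 = 9447 (decimal)
Convert eight thousand ninety-six (English words) → 8×1000 + 96 = 8096 (decimal)
Difference: |9447 - 8096| = 1351
1351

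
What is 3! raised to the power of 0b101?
Convert 3! (factorial) → 6 (decimal)
Convert 0b101 (binary) → 4 + 1 = 5 (decimal)
Compute 6 ^ 5 = 7776
7776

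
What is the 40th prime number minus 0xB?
The 40th prime number = 173
Convert 0xB (hexadecimal) → 11 (decimal)
Compute 173 - 11 = 162
162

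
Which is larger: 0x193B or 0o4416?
Convert 0x193B (hexadecimal) → 1×4096 + 9×256 + 3×16 + 11 = 6459 (decimal)
Convert 0o4416 (octal) → 4×512 + 4×64 + 1×8 + 6 = 2318 (decimal)
Compare 6459 vs 2318: larger = 6459
6459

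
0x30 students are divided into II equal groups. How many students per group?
Convert 0x30 (hexadecimal) → 3×16 = 48 (decimal)
Convert II (Roman numeral) → 1 + 1 = 2 (decimal)
Compute 48 ÷ 2 = 24
24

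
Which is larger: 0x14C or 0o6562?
Convert 0x14C (hexadecimal) → 1×256 + 4×16 + 12 = 332 (decimal)
Convert 0o6562 (octal) → 6×512 + 5×64 + 6×8 + 2 = 3442 (decimal)
Compare 332 vs 3442: larger = 3442
3442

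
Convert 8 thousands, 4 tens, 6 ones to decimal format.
Convert 8 thousands, 4 tens, 6 ones (place-value notation) → 8×1000 + 4×10 + 6 = 8046 (decimal)
8046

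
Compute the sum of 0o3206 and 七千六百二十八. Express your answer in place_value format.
Convert 0o3206 (octal) → 3×512 + 2×64 + 6 = 1670 (decimal)
Convert 七千六百二十八 (Chinese numeral) → 7×1000 + 6×100 + 2×10 + 8 = 7628 (decimal)
Compute 1670 + 7628 = 9298
Convert 9298 (decimal) → 9298 = 9×1000 + 2×100 + 9×10 + 8 → 9 thousands, 2 hundreds, 9 tens, 8 ones (place-value notation)
9 thousands, 2 hundreds, 9 tens, 8 ones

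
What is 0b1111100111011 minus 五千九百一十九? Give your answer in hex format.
Convert 0b1111100111011 (binary) → 4096 + 2048 + 1024 + 512 + 256 + 32 + 16 + 8 + 2 + 1 = 7995 (decimal)
Convert 五千九百一十九 (Chinese numeral) → 5×1000 + 9×100 + 1×10 + 9 = 5919 (decimal)
Compute 7995 - 5919 = 2076
Convert 2076 (decimal) → 2076 = 8×256 + 1×16 + 12 → 0x81C (hexadecimal)
0x81C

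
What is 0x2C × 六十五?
Convert 0x2C (hexadecimal) → 2×16 + 12 = 44 (decimal)
Convert 六十五 (Chinese numeral) → 6×10 + 5 = 65 (decimal)
Compute 44 × 65 = 2860
2860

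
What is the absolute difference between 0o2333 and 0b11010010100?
Convert 0o2333 (octal) → 2×512 + 3×64 + 3×8 + 3 = 1243 (decimal)
Convert 0b11010010100 (binary) → 1024 + 512 + 128 + 16 + 4 = 1684 (decimal)
Compute |1243 - 1684| = 441
441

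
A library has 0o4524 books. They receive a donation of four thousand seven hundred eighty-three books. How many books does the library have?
Convert 0o4524 (octal) → 4×512 + 5×64 + 2×8 + 4 = 2388 (decimal)
Convert four thousand seven hundred eighty-three (English words) → 4×1000 + 7×100 + 83 = 4783 (decimal)
Compute 2388 + 4783 = 7171
7171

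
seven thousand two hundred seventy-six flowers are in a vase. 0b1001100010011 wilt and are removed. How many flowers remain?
Convert seven thousand two hundred seventy-six (English words) → 7×1000 + 2×100 + 76 = 7276 (decimal)
Convert 0b1001100010011 (binary) → 4096 + 512 + 256 + 16 + 2 + 1 = 4883 (decimal)
Compute 7276 - 4883 = 2393
2393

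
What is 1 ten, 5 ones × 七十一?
Convert 1 ten, 5 ones (place-value notation) → 1×10 + 5 = 15 (decimal)
Convert 七十一 (Chinese numeral) → 7×10 + 1 = 71 (decimal)
Compute 15 × 71 = 1065
1065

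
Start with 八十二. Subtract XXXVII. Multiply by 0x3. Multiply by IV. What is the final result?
Convert 八十二 (Chinese numeral) → 8×10 + 2 = 82 (decimal)
Start: 82
Convert XXXVII (Roman numeral) → 10 + 10 + 10 + 5 + 1 + 1 = 37 (decimal)
82 - 37 = 45
Convert 0x3 (hexadecimal) → 3 (decimal)
45 × 3 = 135
Convert IV (Roman numeral) → 4 (decimal)
135 × 4 = 540
540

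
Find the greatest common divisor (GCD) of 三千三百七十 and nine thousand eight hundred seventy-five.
Convert 三千三百七十 (Chinese numeral) → 3×1000 + 3×100 + 7×10 = 3370 (decimal)
Convert nine thousand eight hundred seventy-five (English words) → 9×1000 + 8×100 + 75 = 9875 (decimal)
Compute gcd(3370, 9875) = 5
5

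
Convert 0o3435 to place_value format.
Convert 0o3435 (octal) → 3×512 + 4×64 + 3×8 + 5 = 1821 (decimal)
Convert 1821 (decimal) → 1821 = 1×1000 + 8×100 + 2×10 + 1 → 1 thousand, 8 hundreds, 2 tens, 1 one (place-value notation)
1 thousand, 8 hundreds, 2 tens, 1 one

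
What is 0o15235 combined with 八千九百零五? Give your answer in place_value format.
Convert 0o15235 (octal) → 1×4096 + 5×512 + 2×64 + 3×8 + 5 = 6813 (decimal)
Convert 八千九百零五 (Chinese numeral) → 8×1000 + 9×100 + 5 = 8905 (decimal)
Compute 6813 + 8905 = 15718
Convert 15718 (decimal) → 15718 = 15×1000 + 7×100 + 1×10 + 8 → 15 thousands, 7 hundreds, 1 ten, 8 ones (place-value notation)
15 thousands, 7 hundreds, 1 ten, 8 ones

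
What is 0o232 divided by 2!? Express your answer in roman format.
Convert 0o232 (octal) → 2×64 + 3×8 + 2 = 154 (decimal)
Convert 2! (factorial) → 2 (decimal)
Compute 154 ÷ 2 = 77
Convert 77 (decimal) → 77 = 50 + 10 + 10 + 5 + 1 + 1 → LXXVII (Roman numeral)
LXXVII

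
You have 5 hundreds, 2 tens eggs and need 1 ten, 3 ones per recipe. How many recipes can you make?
Convert 5 hundreds, 2 tens (place-value notation) → 5×100 + 2×10 = 520 (decimal)
Convert 1 ten, 3 ones (place-value notation) → 1×10 + 3 = 13 (decimal)
Compute 520 ÷ 13 = 40
40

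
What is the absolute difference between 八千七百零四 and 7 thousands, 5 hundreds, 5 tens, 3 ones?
Convert 八千七百零四 (Chinese numeral) → 8×1000 + 7×100 + 4 = 8704 (decimal)
Convert 7 thousands, 5 hundreds, 5 tens, 3 ones (place-value notation) → 7×1000 + 5×100 + 5×10 + 3 = 7553 (decimal)
Compute |8704 - 7553| = 1151
1151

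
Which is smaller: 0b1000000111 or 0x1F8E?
Convert 0b1000000111 (binary) → 512 + 4 + 2 + 1 = 519 (decimal)
Convert 0x1F8E (hexadecimal) → 1×4096 + 15×256 + 8×16 + 14 = 8078 (decimal)
Compare 519 vs 8078: smaller = 519
519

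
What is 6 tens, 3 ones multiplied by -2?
Convert 6 tens, 3 ones (place-value notation) → 6×10 + 3 = 63 (decimal)
Compute 63 × -2 = -126
-126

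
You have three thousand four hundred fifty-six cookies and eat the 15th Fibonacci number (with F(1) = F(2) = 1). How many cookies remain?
Convert three thousand four hundred fifty-six (English words) → 3×1000 + 4×100 + 56 = 3456 (decimal)
Convert the 15th Fibonacci number (with F(1) = F(2) = 1) (Fibonacci index) → 1, 1, 2, 3, 5, 8, 13, 21, 34, 55, 89, 144, 233, 377, 610 → 610 (decimal)
Compute 3456 - 610 = 2846
2846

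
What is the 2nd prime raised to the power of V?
Convert the 2nd prime (prime index) → 3 (decimal)
Convert V (Roman numeral) → 5 (decimal)
Compute 3 ^ 5 = 243
243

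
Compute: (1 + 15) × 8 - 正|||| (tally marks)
Convert 正|||| (tally marks) → 5 + 4 = 9 (decimal)
Expression in decimal: (1 + 15) × 8 - 9
Parentheses first: 1 + 15 = 16
Multiply: 16 × 8 = 128
Subtract: 128 - 9 = 119
119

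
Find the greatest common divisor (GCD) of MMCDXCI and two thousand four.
Convert MMCDXCI (Roman numeral) → 1000 + 1000 + 400 + 90 + 1 = 2491 (decimal)
Convert two thousand four (English words) → 2×1000 + 4 = 2004 (decimal)
Compute gcd(2491, 2004) = 1
1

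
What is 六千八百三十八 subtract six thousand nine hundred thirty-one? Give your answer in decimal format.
Convert 六千八百三十八 (Chinese numeral) → 6×1000 + 8×100 + 3×10 + 8 = 6838 (decimal)
Convert six thousand nine hundred thirty-one (English words) → 6×1000 + 9×100 + 31 = 6931 (decimal)
Compute 6838 - 6931 = -93
-93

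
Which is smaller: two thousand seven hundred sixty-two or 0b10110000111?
Convert two thousand seven hundred sixty-two (English words) → 2×1000 + 7×100 + 62 = 2762 (decimal)
Convert 0b10110000111 (binary) → 1024 + 256 + 128 + 4 + 2 + 1 = 1415 (decimal)
Compare 2762 vs 1415: smaller = 1415
1415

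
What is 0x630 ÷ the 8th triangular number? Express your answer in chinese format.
Convert 0x630 (hexadecimal) → 6×256 + 3×16 = 1584 (decimal)
Convert the 8th triangular number (triangular index) → 8×9/2 = 36 (decimal)
Compute 1584 ÷ 36 = 44
Convert 44 (decimal) → 44 = 4×10 + 4 → 四十四 (Chinese numeral)
四十四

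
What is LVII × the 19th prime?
Convert LVII (Roman numeral) → 50 + 5 + 1 + 1 = 57 (decimal)
Convert the 19th prime (prime index) → 67 (decimal)
Compute 57 × 67 = 3819
3819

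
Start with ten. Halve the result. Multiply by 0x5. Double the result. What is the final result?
Convert ten (English words) → 10 (decimal)
Start: 10
10 ÷ 2 = 5
Convert 0x5 (hexadecimal) → 5 (decimal)
5 × 5 = 25
25 × 2 = 50
50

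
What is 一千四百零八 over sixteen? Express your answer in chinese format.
Convert 一千四百零八 (Chinese numeral) → 1×1000 + 4×100 + 8 = 1408 (decimal)
Convert sixteen (English words) → 16 (decimal)
Compute 1408 ÷ 16 = 88
Convert 88 (decimal) → 88 = 8×10 + 8 → 八十八 (Chinese numeral)
八十八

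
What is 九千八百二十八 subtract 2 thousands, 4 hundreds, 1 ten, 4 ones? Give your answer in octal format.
Convert 九千八百二十八 (Chinese numeral) → 9×1000 + 8×100 + 2×10 + 8 = 9828 (decimal)
Convert 2 thousands, 4 hundreds, 1 ten, 4 ones (place-value notation) → 2×1000 + 4×100 + 1×10 + 4 = 2414 (decimal)
Compute 9828 - 2414 = 7414
Convert 7414 (decimal) → 7414 = 1×4096 + 6×512 + 3×64 + 6×8 + 6 → 0o16366 (octal)
0o16366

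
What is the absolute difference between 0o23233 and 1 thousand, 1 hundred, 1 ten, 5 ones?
Convert 0o23233 (octal) → 2×4096 + 3×512 + 2×64 + 3×8 + 3 = 9883 (decimal)
Convert 1 thousand, 1 hundred, 1 ten, 5 ones (place-value notation) → 1×1000 + 1×100 + 1×10 + 5 = 1115 (decimal)
Compute |9883 - 1115| = 8768
8768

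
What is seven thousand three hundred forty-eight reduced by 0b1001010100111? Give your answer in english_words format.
Convert seven thousand three hundred forty-eight (English words) → 7×1000 + 3×100 + 48 = 7348 (decimal)
Convert 0b1001010100111 (binary) → 4096 + 512 + 128 + 32 + 4 + 2 + 1 = 4775 (decimal)
Compute 7348 - 4775 = 2573
Convert 2573 (decimal) → 2573 = 2×1000 + 5×100 + 73 → two thousand five hundred seventy-three (English words)
two thousand five hundred seventy-three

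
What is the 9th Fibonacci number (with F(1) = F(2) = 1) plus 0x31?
The 9th Fibonacci number (with F(1) = F(2) = 1): 1, 1, 2, 3, 5, 8, 13, 21, 34 → 34
Convert 0x31 (hexadecimal) → 3×16 + 1 = 49 (decimal)
Compute 34 + 49 = 83
83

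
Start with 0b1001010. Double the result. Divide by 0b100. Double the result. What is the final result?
Convert 0b1001010 (binary) → 64 + 8 + 2 = 74 (decimal)
Start: 74
74 × 2 = 148
Convert 0b100 (binary) → 4 (decimal)
148 ÷ 4 = 37
37 × 2 = 74
74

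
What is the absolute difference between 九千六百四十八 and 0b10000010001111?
Convert 九千六百四十八 (Chinese numeral) → 9×1000 + 6×100 + 4×10 + 8 = 9648 (decimal)
Convert 0b10000010001111 (binary) → 8192 + 128 + 8 + 4 + 2 + 1 = 8335 (decimal)
Compute |9648 - 8335| = 1313
1313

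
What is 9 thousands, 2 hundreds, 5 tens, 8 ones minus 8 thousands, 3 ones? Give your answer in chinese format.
Convert 9 thousands, 2 hundreds, 5 tens, 8 ones (place-value notation) → 9×1000 + 2×100 + 5×10 + 8 = 9258 (decimal)
Convert 8 thousands, 3 ones (place-value notation) → 8×1000 + 3 = 8003 (decimal)
Compute 9258 - 8003 = 1255
Convert 1255 (decimal) → 1255 = 1×1000 + 2×100 + 5×10 + 5 → 一千二百五十五 (Chinese numeral)
一千二百五十五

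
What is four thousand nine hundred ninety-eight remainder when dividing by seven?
Convert four thousand nine hundred ninety-eight (English words) → 4×1000 + 9×100 + 98 = 4998 (decimal)
Convert seven (English words) → 7 (decimal)
Compute 4998 mod 7 = 0
0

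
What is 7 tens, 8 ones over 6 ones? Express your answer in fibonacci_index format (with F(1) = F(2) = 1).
Convert 7 tens, 8 ones (place-value notation) → 7×10 + 8 = 78 (decimal)
Convert 6 ones (place-value notation) → 6 (decimal)
Compute 78 ÷ 6 = 13
Convert 13 (decimal) → 1, 1, 2, 3, 5, 8, 13 → the 7th Fibonacci number (Fibonacci index)
the 7th Fibonacci number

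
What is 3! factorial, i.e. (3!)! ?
Convert 3! (factorial) → 6 (decimal)
Compute 6! = 720
720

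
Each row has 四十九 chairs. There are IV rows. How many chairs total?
Convert 四十九 (Chinese numeral) → 4×10 + 9 = 49 (decimal)
Convert IV (Roman numeral) → 4 (decimal)
Compute 49 × 4 = 196
196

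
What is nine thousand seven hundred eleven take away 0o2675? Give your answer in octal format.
Convert nine thousand seven hundred eleven (English words) → 9×1000 + 7×100 + 11 = 9711 (decimal)
Convert 0o2675 (octal) → 2×512 + 6×64 + 7×8 + 5 = 1469 (decimal)
Compute 9711 - 1469 = 8242
Convert 8242 (decimal) → 8242 = 2×4096 + 6×8 + 2 → 0o20062 (octal)
0o20062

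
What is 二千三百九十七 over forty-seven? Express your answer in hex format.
Convert 二千三百九十七 (Chinese numeral) → 2×1000 + 3×100 + 9×10 + 7 = 2397 (decimal)
Convert forty-seven (English words) → 47 (decimal)
Compute 2397 ÷ 47 = 51
Convert 51 (decimal) → 51 = 3×16 + 3 → 0x33 (hexadecimal)
0x33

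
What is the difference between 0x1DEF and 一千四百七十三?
Convert 0x1DEF (hexadecimal) → 1×4096 + 13×256 + 14×16 + 15 = 7663 (decimal)
Convert 一千四百七十三 (Chinese numeral) → 1×1000 + 4×100 + 7×10 + 3 = 1473 (decimal)
Difference: |7663 - 1473| = 6190
6190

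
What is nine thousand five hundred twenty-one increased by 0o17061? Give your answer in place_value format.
Convert nine thousand five hundred twenty-one (English words) → 9×1000 + 5×100 + 21 = 9521 (decimal)
Convert 0o17061 (octal) → 1×4096 + 7×512 + 6×8 + 1 = 7729 (decimal)
Compute 9521 + 7729 = 17250
Convert 17250 (decimal) → 17250 = 17×1000 + 2×100 + 5×10 → 17 thousands, 2 hundreds, 5 tens (place-value notation)
17 thousands, 2 hundreds, 5 tens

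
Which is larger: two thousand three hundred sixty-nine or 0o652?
Convert two thousand three hundred sixty-nine (English words) → 2×1000 + 3×100 + 69 = 2369 (decimal)
Convert 0o652 (octal) → 6×64 + 5×8 + 2 = 426 (decimal)
Compare 2369 vs 426: larger = 2369
2369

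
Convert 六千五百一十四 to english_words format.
Convert 六千五百一十四 (Chinese numeral) → 6×1000 + 5×100 + 1×10 + 4 = 6514 (decimal)
Convert 6514 (decimal) → 6514 = 6×1000 + 5×100 + 14 → six thousand five hundred fourteen (English words)
six thousand five hundred fourteen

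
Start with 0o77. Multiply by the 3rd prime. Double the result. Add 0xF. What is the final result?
Convert 0o77 (octal) → 7×8 + 7 = 63 (decimal)
Start: 63
Convert the 3rd prime (prime index) → 5 (decimal)
63 × 5 = 315
315 × 2 = 630
Convert 0xF (hexadecimal) → 15 (decimal)
630 + 15 = 645
645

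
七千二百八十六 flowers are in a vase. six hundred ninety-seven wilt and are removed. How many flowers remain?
Convert 七千二百八十六 (Chinese numeral) → 7×1000 + 2×100 + 8×10 + 6 = 7286 (decimal)
Convert six hundred ninety-seven (English words) → 6×100 + 97 = 697 (decimal)
Compute 7286 - 697 = 6589
6589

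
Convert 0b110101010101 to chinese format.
Convert 0b110101010101 (binary) → 2048 + 1024 + 256 + 64 + 16 + 4 + 1 = 3413 (decimal)
Convert 3413 (decimal) → 3413 = 3×1000 + 4×100 + 1×10 + 3 → 三千四百一十三 (Chinese numeral)
三千四百一十三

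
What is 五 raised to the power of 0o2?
Convert 五 (Chinese numeral) → 5 (decimal)
Convert 0o2 (octal) → 2 (decimal)
Compute 5 ^ 2 = 25
25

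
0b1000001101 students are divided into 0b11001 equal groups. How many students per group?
Convert 0b1000001101 (binary) → 512 + 8 + 4 + 1 = 525 (decimal)
Convert 0b11001 (binary) → 16 + 8 + 1 = 25 (decimal)
Compute 525 ÷ 25 = 21
21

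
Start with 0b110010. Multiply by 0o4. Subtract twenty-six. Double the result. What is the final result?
Convert 0b110010 (binary) → 32 + 16 + 2 = 50 (decimal)
Start: 50
Convert 0o4 (octal) → 4 (decimal)
50 × 4 = 200
Convert twenty-six (English words) → 26 (decimal)
200 - 26 = 174
174 × 2 = 348
348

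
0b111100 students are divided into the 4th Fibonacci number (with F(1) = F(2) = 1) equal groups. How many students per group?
Convert 0b111100 (binary) → 32 + 16 + 8 + 4 = 60 (decimal)
Convert the 4th Fibonacci number (with F(1) = F(2) = 1) (Fibonacci index) → 1, 1, 2, 3 → 3 (decimal)
Compute 60 ÷ 3 = 20
20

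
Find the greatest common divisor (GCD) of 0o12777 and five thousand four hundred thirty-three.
Convert 0o12777 (octal) → 1×4096 + 2×512 + 7×64 + 7×8 + 7 = 5631 (decimal)
Convert five thousand four hundred thirty-three (English words) → 5×1000 + 4×100 + 33 = 5433 (decimal)
Compute gcd(5631, 5433) = 3
3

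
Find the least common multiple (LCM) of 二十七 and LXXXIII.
Convert 二十七 (Chinese numeral) → 2×10 + 7 = 27 (decimal)
Convert LXXXIII (Roman numeral) → 50 + 10 + 10 + 10 + 1 + 1 + 1 = 83 (decimal)
Compute lcm(27, 83) = 2241
2241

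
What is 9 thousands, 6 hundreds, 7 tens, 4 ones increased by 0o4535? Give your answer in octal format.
Convert 9 thousands, 6 hundreds, 7 tens, 4 ones (place-value notation) → 9×1000 + 6×100 + 7×10 + 4 = 9674 (decimal)
Convert 0o4535 (octal) → 4×512 + 5×64 + 3×8 + 5 = 2397 (decimal)
Compute 9674 + 2397 = 12071
Convert 12071 (decimal) → 12071 = 2×4096 + 7×512 + 4×64 + 4×8 + 7 → 0o27447 (octal)
0o27447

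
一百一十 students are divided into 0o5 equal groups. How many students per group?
Convert 一百一十 (Chinese numeral) → 1×100 + 1×10 = 110 (decimal)
Convert 0o5 (octal) → 5 (decimal)
Compute 110 ÷ 5 = 22
22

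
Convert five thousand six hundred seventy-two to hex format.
Convert five thousand six hundred seventy-two (English words) → 5×1000 + 6×100 + 72 = 5672 (decimal)
Convert 5672 (decimal) → 5672 = 1×4096 + 6×256 + 2×16 + 8 → 0x1628 (hexadecimal)
0x1628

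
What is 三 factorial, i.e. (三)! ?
Convert 三 (Chinese numeral) → 3 (decimal)
Compute 3! = 6
6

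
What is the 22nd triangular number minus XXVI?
The 22nd triangular number = 22×23/2 = 253
Convert XXVI (Roman numeral) → 10 + 10 + 5 + 1 = 26 (decimal)
Compute 253 - 26 = 227
227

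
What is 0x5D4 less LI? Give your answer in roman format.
Convert 0x5D4 (hexadecimal) → 5×256 + 13×16 + 4 = 1492 (decimal)
Convert LI (Roman numeral) → 50 + 1 = 51 (decimal)
Compute 1492 - 51 = 1441
Convert 1441 (decimal) → 1441 = 1000 + 400 + 40 + 1 → MCDXLI (Roman numeral)
MCDXLI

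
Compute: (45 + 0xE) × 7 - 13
Convert 0xE (hexadecimal) → 14 (decimal)
Expression in decimal: (45 + 14) × 7 - 13
Parentheses first: 45 + 14 = 59
Multiply: 59 × 7 = 413
Subtract: 413 - 13 = 400
400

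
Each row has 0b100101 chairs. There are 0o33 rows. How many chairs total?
Convert 0b100101 (binary) → 32 + 4 + 1 = 37 (decimal)
Convert 0o33 (octal) → 3×8 + 3 = 27 (decimal)
Compute 37 × 27 = 999
999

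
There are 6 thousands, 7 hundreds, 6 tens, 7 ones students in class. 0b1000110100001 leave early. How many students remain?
Convert 6 thousands, 7 hundreds, 6 tens, 7 ones (place-value notation) → 6×1000 + 7×100 + 6×10 + 7 = 6767 (decimal)
Convert 0b1000110100001 (binary) → 4096 + 256 + 128 + 32 + 1 = 4513 (decimal)
Compute 6767 - 4513 = 2254
2254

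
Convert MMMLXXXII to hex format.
Convert MMMLXXXII (Roman numeral) → 1000 + 1000 + 1000 + 50 + 10 + 10 + 10 + 1 + 1 = 3082 (decimal)
Convert 3082 (decimal) → 3082 = 12×256 + 10 → 0xC0A (hexadecimal)
0xC0A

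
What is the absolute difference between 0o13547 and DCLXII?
Convert 0o13547 (octal) → 1×4096 + 3×512 + 5×64 + 4×8 + 7 = 5991 (decimal)
Convert DCLXII (Roman numeral) → 500 + 100 + 50 + 10 + 1 + 1 = 662 (decimal)
Compute |5991 - 662| = 5329
5329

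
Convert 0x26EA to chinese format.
Convert 0x26EA (hexadecimal) → 2×4096 + 6×256 + 14×16 + 10 = 9962 (decimal)
Convert 9962 (decimal) → 9962 = 9×1000 + 9×100 + 6×10 + 2 → 九千九百六十二 (Chinese numeral)
九千九百六十二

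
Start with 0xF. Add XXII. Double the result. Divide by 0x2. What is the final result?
Convert 0xF (hexadecimal) → 15 (decimal)
Start: 15
Convert XXII (Roman numeral) → 10 + 10 + 1 + 1 = 22 (decimal)
15 + 22 = 37
37 × 2 = 74
Convert 0x2 (hexadecimal) → 2 (decimal)
74 ÷ 2 = 37
37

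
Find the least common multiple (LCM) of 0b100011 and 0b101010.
Convert 0b100011 (binary) → 32 + 2 + 1 = 35 (decimal)
Convert 0b101010 (binary) → 32 + 8 + 2 = 42 (decimal)
Compute lcm(35, 42) = 210
210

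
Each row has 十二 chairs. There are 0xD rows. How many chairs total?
Convert 十二 (Chinese numeral) → 1×10 + 2 = 12 (decimal)
Convert 0xD (hexadecimal) → 13 (decimal)
Compute 12 × 13 = 156
156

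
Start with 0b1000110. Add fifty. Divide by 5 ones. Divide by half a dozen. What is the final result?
Convert 0b1000110 (binary) → 64 + 4 + 2 = 70 (decimal)
Start: 70
Convert fifty (English words) → 50 (decimal)
70 + 50 = 120
Convert 5 ones (place-value notation) → 5 (decimal)
120 ÷ 5 = 24
Convert half a dozen (colloquial) → 6 (decimal)
24 ÷ 6 = 4
4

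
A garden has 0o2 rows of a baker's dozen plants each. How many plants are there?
Convert a baker's dozen (colloquial) → 13 (decimal)
Convert 0o2 (octal) → 2 (decimal)
Compute 13 × 2 = 26
26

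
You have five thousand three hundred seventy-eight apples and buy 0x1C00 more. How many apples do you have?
Convert five thousand three hundred seventy-eight (English words) → 5×1000 + 3×100 + 78 = 5378 (decimal)
Convert 0x1C00 (hexadecimal) → 1×4096 + 12×256 = 7168 (decimal)
Compute 5378 + 7168 = 12546
12546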